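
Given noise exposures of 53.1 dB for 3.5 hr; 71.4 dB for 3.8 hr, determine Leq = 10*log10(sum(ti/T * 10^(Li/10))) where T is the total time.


T_total = 3.5 + 3.8 = 7.3 hr
(3.5/7.3) * 10^(53.1/10) = 97891.5
(3.8/7.3) * 10^(71.4/10) = 7.18556e+06
Sum = 97891.5 + 7.18556e+06 = 7.28345e+06
Leq = 10*log10(7.28345e+06) = 68.623 dB


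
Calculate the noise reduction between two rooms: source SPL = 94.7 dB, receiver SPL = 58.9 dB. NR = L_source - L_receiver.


NR = L_source - L_receiver (difference between source and receiving room levels)
NR = 94.7 - 58.9 = 35.8 dB


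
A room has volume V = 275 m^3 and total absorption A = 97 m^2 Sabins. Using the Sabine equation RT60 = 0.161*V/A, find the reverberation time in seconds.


RT60 = 0.161 * 275 / 97 = 0.45644 s


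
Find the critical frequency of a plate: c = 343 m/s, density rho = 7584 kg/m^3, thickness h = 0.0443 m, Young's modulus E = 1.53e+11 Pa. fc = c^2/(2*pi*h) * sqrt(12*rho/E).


12*rho/E = 12*7584/1.53e+11 = 5.94824e-07
sqrt(12*rho/E) = sqrt(5.94824e-07) = 0.000771248
c^2/(2*pi*h) = 343^2/(2*pi*0.0443) = 422673
fc = 422673 * 0.000771248 = 325.99 Hz


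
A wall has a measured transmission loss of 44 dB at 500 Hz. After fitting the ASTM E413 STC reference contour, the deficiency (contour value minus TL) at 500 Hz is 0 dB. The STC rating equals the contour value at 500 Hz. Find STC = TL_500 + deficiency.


By ASTM E413, STC = value of the fitted reference contour at 500 Hz.
Contour value at 500 Hz = TL_500 + deficiency = 44 + 0 = 44
STC = 44


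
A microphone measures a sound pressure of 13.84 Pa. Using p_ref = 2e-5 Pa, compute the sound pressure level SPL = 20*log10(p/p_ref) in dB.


p / p_ref = 13.84 / 2e-5 = 692000
SPL = 20 * log10(692000) = 116.8 dB


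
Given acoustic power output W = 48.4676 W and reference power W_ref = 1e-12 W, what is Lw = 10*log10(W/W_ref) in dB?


W / W_ref = 48.4676 / 1e-12 = 4.84676e+13
Lw = 10 * log10(4.84676e+13) = 136.85 dB


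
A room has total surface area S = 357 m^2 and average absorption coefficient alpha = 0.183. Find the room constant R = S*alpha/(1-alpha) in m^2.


R = 357 * 0.183 / (1 - 0.183) = 79.965 m^2


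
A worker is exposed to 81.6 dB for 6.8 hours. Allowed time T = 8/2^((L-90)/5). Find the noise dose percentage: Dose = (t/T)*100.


T_allowed = 8 / 2^((81.6 - 90)/5) = 25.6342 hr
Dose = 6.8 / 25.6342 * 100 = 26.527 %


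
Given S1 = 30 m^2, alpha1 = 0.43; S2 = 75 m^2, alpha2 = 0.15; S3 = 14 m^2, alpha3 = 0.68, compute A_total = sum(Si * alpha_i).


30 * 0.43 = 12.9
75 * 0.15 = 11.25
14 * 0.68 = 9.52
A_total = 12.9 + 11.25 + 9.52 = 33.67 m^2


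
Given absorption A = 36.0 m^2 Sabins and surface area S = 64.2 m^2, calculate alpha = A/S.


Absorption coefficient = absorbed power / incident power
alpha = A / S = 36.0 / 64.2 = 0.56075


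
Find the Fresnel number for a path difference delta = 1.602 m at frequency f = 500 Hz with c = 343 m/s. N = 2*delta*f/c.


N = 2*delta*f/c = 2*delta/lambda, where lambda = c/f
lambda = 343 / 500 = 0.686 m
N = 2 * 1.602 / 0.686 = 4.6706


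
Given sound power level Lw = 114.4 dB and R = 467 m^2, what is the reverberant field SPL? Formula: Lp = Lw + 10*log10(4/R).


4/R = 4/467 = 0.00856531
Lp = 114.4 + 10*log10(0.00856531) = 93.727 dB


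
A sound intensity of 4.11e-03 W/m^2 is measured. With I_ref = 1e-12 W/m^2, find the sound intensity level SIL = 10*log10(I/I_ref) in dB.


I / I_ref = 4.11e-03 / 1e-12 = 4.11e+09
SIL = 10 * log10(4.11e+09) = 96.138 dB


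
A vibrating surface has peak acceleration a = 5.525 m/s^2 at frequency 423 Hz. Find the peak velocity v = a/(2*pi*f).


omega = 2*pi*f = 2*pi*423 = 2657.79 rad/s
v = a / omega = 5.525 / 2657.79 = 0.0020788 m/s


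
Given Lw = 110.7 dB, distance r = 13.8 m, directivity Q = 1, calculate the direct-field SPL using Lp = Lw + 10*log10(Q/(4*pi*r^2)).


4*pi*r^2 = 4*pi*13.8^2 = 2393.14 m^2
Q / (4*pi*r^2) = 1 / 2393.14 = 0.000417861
Lp = 110.7 + 10*log10(0.000417861) = 76.91 dB


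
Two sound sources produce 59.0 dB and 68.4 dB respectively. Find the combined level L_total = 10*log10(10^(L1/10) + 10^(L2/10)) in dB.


10^(59.0/10) = 794328
10^(68.4/10) = 6.91831e+06
Sum = 794328 + 6.91831e+06 = 7.71264e+06
L_total = 10*log10(7.71264e+06) = 68.872 dB


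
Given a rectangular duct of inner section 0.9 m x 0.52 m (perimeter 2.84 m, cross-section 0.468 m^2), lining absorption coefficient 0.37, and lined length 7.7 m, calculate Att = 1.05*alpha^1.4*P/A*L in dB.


alpha^1.4 = 0.37^1.4 = 0.248589
Attenuation rate = 1.05 * alpha^1.4 * P / A
= 1.05 * 0.248589 * 2.84 / 0.468 = 1.58396 dB/m
Total Att = 1.58396 * 7.7 = 12.196 dB


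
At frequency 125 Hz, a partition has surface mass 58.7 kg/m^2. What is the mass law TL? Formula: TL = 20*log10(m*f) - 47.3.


m * f = 58.7 * 125 = 7337.5
20*log10(7337.5) = 77.311 dB
TL = 77.311 - 47.3 = 30.011 dB


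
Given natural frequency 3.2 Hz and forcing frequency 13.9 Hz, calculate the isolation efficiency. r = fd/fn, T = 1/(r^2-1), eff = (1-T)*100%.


r = 13.9 / 3.2 = 4.34375
r^2 - 1 = 4.34375^2 - 1 = 17.8682
T = 1/17.8682 = 0.0559653
Efficiency = (1 - 0.0559653)*100 = 94.403 %


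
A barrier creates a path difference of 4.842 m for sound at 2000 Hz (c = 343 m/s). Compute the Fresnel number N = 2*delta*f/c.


N = 2*delta*f/c = 2*delta/lambda, where lambda = c/f
lambda = 343 / 2000 = 0.1715 m
N = 2 * 4.842 / 0.1715 = 56.466


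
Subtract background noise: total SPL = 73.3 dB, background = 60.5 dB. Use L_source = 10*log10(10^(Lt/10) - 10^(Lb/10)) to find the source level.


10^(73.3/10) = 2.13796e+07
10^(60.5/10) = 1.12202e+06
Difference = 2.13796e+07 - 1.12202e+06 = 2.02576e+07
L_source = 10*log10(2.02576e+07) = 73.066 dB


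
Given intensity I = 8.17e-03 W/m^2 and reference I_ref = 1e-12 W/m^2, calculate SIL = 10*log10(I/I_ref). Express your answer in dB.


I / I_ref = 8.17e-03 / 1e-12 = 8.17e+09
SIL = 10 * log10(8.17e+09) = 99.122 dB


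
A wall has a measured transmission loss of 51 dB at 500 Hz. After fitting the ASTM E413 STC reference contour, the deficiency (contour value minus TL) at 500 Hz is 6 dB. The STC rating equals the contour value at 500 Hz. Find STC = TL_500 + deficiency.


By ASTM E413, STC = value of the fitted reference contour at 500 Hz.
Contour value at 500 Hz = TL_500 + deficiency = 51 + 6 = 57
STC = 57


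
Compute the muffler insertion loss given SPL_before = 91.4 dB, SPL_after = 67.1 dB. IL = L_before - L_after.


Insertion loss = SPL without muffler - SPL with muffler
IL = 91.4 - 67.1 = 24.3 dB


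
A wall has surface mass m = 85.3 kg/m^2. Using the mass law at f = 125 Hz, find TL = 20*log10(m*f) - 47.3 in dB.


m * f = 85.3 * 125 = 10662.5
20*log10(10662.5) = 80.5572 dB
TL = 80.5572 - 47.3 = 33.257 dB


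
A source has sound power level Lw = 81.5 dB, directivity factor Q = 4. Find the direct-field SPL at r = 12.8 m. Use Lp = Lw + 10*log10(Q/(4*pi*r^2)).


4*pi*r^2 = 4*pi*12.8^2 = 2058.87 m^2
Q / (4*pi*r^2) = 4 / 2058.87 = 0.00194281
Lp = 81.5 + 10*log10(0.00194281) = 54.384 dB


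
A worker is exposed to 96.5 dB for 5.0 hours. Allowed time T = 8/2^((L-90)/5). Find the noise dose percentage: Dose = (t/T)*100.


T_allowed = 8 / 2^((96.5 - 90)/5) = 3.24901 hr
Dose = 5.0 / 3.24901 * 100 = 153.89 %


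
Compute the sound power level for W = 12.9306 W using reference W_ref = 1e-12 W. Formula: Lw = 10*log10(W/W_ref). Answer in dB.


W / W_ref = 12.9306 / 1e-12 = 1.29306e+13
Lw = 10 * log10(1.29306e+13) = 131.12 dB


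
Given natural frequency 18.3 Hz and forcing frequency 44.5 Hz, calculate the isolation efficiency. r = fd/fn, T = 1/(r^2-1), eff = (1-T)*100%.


r = 44.5 / 18.3 = 2.43169
r^2 - 1 = 2.43169^2 - 1 = 4.91312
T = 1/4.91312 = 0.203537
Efficiency = (1 - 0.203537)*100 = 79.646 %


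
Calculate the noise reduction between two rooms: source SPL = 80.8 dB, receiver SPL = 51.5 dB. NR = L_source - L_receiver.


NR = L_source - L_receiver (difference between source and receiving room levels)
NR = 80.8 - 51.5 = 29.3 dB


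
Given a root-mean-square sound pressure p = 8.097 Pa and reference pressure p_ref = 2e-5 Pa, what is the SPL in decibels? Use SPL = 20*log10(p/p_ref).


p / p_ref = 8.097 / 2e-5 = 404850
SPL = 20 * log10(404850) = 112.15 dB


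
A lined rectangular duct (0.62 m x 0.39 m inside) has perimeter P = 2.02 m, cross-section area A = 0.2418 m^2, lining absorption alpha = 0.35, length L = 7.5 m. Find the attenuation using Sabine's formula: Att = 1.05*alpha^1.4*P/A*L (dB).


alpha^1.4 = 0.35^1.4 = 0.229983
Attenuation rate = 1.05 * alpha^1.4 * P / A
= 1.05 * 0.229983 * 2.02 / 0.2418 = 2.01734 dB/m
Total Att = 2.01734 * 7.5 = 15.13 dB


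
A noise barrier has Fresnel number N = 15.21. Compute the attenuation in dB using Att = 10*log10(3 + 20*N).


3 + 20*N = 3 + 20*15.21 = 307.2
Att = 10*log10(307.2) = 24.874 dB


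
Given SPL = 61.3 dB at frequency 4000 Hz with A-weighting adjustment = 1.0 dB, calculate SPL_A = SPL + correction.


A-weighting table: 4000 Hz -> 1.0 dB correction
SPL_A = SPL + correction = 61.3 + (1.0) = 62.3 dBA


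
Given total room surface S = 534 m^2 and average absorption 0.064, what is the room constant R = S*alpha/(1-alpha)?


R = 534 * 0.064 / (1 - 0.064) = 36.513 m^2


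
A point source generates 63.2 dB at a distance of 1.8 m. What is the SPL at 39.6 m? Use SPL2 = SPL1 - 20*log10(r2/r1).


r2/r1 = 39.6/1.8 = 22
Correction = 20*log10(22) = 26.8485 dB
SPL2 = 63.2 - 26.8485 = 36.352 dB


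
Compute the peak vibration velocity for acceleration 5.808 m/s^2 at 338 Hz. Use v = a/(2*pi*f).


omega = 2*pi*f = 2*pi*338 = 2123.72 rad/s
v = a / omega = 5.808 / 2123.72 = 0.0027348 m/s


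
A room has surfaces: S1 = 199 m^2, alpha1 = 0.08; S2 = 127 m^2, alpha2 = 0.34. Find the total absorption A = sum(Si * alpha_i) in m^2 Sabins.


199 * 0.08 = 15.92
127 * 0.34 = 43.18
A_total = 15.92 + 43.18 = 59.1 m^2


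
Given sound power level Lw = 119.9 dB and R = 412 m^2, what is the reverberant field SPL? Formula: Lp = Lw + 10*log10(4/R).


4/R = 4/412 = 0.00970874
Lp = 119.9 + 10*log10(0.00970874) = 99.772 dB


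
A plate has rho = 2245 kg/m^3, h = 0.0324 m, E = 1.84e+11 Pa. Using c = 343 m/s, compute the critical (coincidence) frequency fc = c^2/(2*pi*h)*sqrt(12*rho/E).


12*rho/E = 12*2245/1.84e+11 = 1.46413e-07
sqrt(12*rho/E) = sqrt(1.46413e-07) = 0.00038264
c^2/(2*pi*h) = 343^2/(2*pi*0.0324) = 577914
fc = 577914 * 0.00038264 = 221.13 Hz


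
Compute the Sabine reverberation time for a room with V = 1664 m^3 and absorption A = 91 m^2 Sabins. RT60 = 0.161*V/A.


RT60 = 0.161 * 1664 / 91 = 2.944 s


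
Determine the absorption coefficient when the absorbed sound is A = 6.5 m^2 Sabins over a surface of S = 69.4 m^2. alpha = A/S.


Absorption coefficient = absorbed power / incident power
alpha = A / S = 6.5 / 69.4 = 0.09366


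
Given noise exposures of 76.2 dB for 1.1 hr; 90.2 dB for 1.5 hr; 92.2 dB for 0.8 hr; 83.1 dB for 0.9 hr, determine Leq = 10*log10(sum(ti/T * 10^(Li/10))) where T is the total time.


T_total = 1.1 + 1.5 + 0.8 + 0.9 = 4.3 hr
(1.1/4.3) * 10^(76.2/10) = 1.06641e+07
(1.5/4.3) * 10^(90.2/10) = 3.65277e+08
(0.8/4.3) * 10^(92.2/10) = 3.0876e+08
(0.9/4.3) * 10^(83.1/10) = 4.27341e+07
Sum = 1.06641e+07 + 3.65277e+08 + 3.0876e+08 + 4.27341e+07 = 7.27435e+08
Leq = 10*log10(7.27435e+08) = 88.618 dB


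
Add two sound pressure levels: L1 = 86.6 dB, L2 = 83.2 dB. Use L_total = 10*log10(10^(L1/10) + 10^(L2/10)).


10^(86.6/10) = 4.57088e+08
10^(83.2/10) = 2.0893e+08
Sum = 4.57088e+08 + 2.0893e+08 = 6.66018e+08
L_total = 10*log10(6.66018e+08) = 88.235 dB


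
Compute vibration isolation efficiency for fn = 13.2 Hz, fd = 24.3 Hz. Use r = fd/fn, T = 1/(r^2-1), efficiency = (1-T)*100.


r = 24.3 / 13.2 = 1.84091
r^2 - 1 = 1.84091^2 - 1 = 2.38895
T = 1/2.38895 = 0.418594
Efficiency = (1 - 0.418594)*100 = 58.141 %


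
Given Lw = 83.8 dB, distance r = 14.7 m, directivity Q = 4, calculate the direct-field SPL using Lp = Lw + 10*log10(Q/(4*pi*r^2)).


4*pi*r^2 = 4*pi*14.7^2 = 2715.47 m^2
Q / (4*pi*r^2) = 4 / 2715.47 = 0.00147304
Lp = 83.8 + 10*log10(0.00147304) = 55.482 dB


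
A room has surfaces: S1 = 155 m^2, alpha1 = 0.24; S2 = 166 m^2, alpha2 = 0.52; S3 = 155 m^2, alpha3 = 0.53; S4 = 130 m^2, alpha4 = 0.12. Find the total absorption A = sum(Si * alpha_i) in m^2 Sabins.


155 * 0.24 = 37.2
166 * 0.52 = 86.32
155 * 0.53 = 82.15
130 * 0.12 = 15.6
A_total = 37.2 + 86.32 + 82.15 + 15.6 = 221.27 m^2


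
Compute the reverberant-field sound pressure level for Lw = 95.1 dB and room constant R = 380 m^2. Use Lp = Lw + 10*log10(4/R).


4/R = 4/380 = 0.0105263
Lp = 95.1 + 10*log10(0.0105263) = 75.323 dB


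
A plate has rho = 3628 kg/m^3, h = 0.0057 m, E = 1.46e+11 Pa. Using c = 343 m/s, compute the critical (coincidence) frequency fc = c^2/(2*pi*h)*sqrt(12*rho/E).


12*rho/E = 12*3628/1.46e+11 = 2.98192e-07
sqrt(12*rho/E) = sqrt(2.98192e-07) = 0.00054607
c^2/(2*pi*h) = 343^2/(2*pi*0.0057) = 3.28499e+06
fc = 3.28499e+06 * 0.00054607 = 1793.8 Hz


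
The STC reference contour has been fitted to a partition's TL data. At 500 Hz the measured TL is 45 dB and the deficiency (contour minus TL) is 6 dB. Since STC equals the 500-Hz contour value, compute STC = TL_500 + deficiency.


By ASTM E413, STC = value of the fitted reference contour at 500 Hz.
Contour value at 500 Hz = TL_500 + deficiency = 45 + 6 = 51
STC = 51


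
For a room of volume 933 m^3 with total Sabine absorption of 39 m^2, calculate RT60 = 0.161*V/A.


RT60 = 0.161 * 933 / 39 = 3.8516 s


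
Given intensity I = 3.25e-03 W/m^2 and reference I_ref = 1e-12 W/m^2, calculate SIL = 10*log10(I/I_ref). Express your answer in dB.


I / I_ref = 3.25e-03 / 1e-12 = 3.25e+09
SIL = 10 * log10(3.25e+09) = 95.119 dB


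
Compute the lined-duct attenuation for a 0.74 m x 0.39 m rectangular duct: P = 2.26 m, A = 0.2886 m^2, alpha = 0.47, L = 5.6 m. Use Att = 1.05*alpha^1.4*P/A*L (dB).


alpha^1.4 = 0.47^1.4 = 0.347486
Attenuation rate = 1.05 * alpha^1.4 * P / A
= 1.05 * 0.347486 * 2.26 / 0.2886 = 2.85719 dB/m
Total Att = 2.85719 * 5.6 = 16 dB


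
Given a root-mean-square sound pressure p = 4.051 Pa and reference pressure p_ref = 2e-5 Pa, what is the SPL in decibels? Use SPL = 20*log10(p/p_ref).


p / p_ref = 4.051 / 2e-5 = 202550
SPL = 20 * log10(202550) = 106.13 dB


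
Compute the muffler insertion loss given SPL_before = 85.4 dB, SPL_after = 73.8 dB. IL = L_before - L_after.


Insertion loss = SPL without muffler - SPL with muffler
IL = 85.4 - 73.8 = 11.6 dB


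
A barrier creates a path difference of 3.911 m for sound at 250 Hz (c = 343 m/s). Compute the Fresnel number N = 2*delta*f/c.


N = 2*delta*f/c = 2*delta/lambda, where lambda = c/f
lambda = 343 / 250 = 1.372 m
N = 2 * 3.911 / 1.372 = 5.7012


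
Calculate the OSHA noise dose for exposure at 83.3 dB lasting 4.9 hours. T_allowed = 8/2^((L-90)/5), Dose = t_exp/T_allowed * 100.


T_allowed = 8 / 2^((83.3 - 90)/5) = 20.2521 hr
Dose = 4.9 / 20.2521 * 100 = 24.195 %


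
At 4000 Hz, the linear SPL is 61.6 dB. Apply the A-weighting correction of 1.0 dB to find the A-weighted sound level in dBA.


A-weighting table: 4000 Hz -> 1.0 dB correction
SPL_A = SPL + correction = 61.6 + (1.0) = 62.6 dBA


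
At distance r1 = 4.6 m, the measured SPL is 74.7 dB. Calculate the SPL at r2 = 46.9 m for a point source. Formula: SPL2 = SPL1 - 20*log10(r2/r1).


r2/r1 = 46.9/4.6 = 10.1957
Correction = 20*log10(10.1957) = 20.1683 dB
SPL2 = 74.7 - 20.1683 = 54.532 dB


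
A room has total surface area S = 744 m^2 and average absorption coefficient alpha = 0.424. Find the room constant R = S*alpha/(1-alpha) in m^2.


R = 744 * 0.424 / (1 - 0.424) = 547.67 m^2


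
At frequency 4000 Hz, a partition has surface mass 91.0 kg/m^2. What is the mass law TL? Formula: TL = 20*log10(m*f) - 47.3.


m * f = 91.0 * 4000 = 364000
20*log10(364000) = 111.222 dB
TL = 111.222 - 47.3 = 63.922 dB


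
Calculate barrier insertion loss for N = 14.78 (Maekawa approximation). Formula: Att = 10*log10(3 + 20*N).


3 + 20*N = 3 + 20*14.78 = 298.6
Att = 10*log10(298.6) = 24.751 dB


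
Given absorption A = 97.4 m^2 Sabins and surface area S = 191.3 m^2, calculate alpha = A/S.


Absorption coefficient = absorbed power / incident power
alpha = A / S = 97.4 / 191.3 = 0.50915


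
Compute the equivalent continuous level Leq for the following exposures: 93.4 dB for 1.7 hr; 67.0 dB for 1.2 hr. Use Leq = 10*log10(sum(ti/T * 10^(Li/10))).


T_total = 1.7 + 1.2 = 2.9 hr
(1.7/2.9) * 10^(93.4/10) = 1.28248e+09
(1.2/2.9) * 10^(67.0/10) = 2.07388e+06
Sum = 1.28248e+09 + 2.07388e+06 = 1.28455e+09
Leq = 10*log10(1.28455e+09) = 91.088 dB


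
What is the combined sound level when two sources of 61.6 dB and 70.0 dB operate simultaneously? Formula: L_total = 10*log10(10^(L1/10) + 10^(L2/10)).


10^(61.6/10) = 1.44544e+06
10^(70.0/10) = 1e+07
Sum = 1.44544e+06 + 1e+07 = 1.14454e+07
L_total = 10*log10(1.14454e+07) = 70.586 dB


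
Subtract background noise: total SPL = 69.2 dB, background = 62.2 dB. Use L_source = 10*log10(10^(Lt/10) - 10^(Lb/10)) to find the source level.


10^(69.2/10) = 8.31764e+06
10^(62.2/10) = 1.65959e+06
Difference = 8.31764e+06 - 1.65959e+06 = 6.65805e+06
L_source = 10*log10(6.65805e+06) = 68.233 dB


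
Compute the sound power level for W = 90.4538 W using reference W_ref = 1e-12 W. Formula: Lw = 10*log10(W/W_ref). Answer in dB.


W / W_ref = 90.4538 / 1e-12 = 9.04538e+13
Lw = 10 * log10(9.04538e+13) = 139.56 dB


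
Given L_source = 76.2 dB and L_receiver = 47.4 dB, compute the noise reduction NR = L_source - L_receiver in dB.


NR = L_source - L_receiver (difference between source and receiving room levels)
NR = 76.2 - 47.4 = 28.8 dB


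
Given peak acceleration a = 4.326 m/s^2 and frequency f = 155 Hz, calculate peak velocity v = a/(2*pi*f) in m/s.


omega = 2*pi*f = 2*pi*155 = 973.894 rad/s
v = a / omega = 4.326 / 973.894 = 0.004442 m/s


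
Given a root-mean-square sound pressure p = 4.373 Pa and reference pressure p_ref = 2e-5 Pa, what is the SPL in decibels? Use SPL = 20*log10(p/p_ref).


p / p_ref = 4.373 / 2e-5 = 218650
SPL = 20 * log10(218650) = 106.79 dB


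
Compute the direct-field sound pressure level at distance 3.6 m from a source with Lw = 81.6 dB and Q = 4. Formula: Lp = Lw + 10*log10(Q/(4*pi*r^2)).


4*pi*r^2 = 4*pi*3.6^2 = 162.86 m^2
Q / (4*pi*r^2) = 4 / 162.86 = 0.024561
Lp = 81.6 + 10*log10(0.024561) = 65.502 dB


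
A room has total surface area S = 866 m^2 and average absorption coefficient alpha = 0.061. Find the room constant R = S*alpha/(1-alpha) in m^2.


R = 866 * 0.061 / (1 - 0.061) = 56.258 m^2


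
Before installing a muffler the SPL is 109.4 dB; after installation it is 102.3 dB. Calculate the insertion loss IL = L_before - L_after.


Insertion loss = SPL without muffler - SPL with muffler
IL = 109.4 - 102.3 = 7.1 dB


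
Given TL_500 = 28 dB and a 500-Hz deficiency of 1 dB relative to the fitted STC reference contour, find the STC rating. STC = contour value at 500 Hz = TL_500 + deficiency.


By ASTM E413, STC = value of the fitted reference contour at 500 Hz.
Contour value at 500 Hz = TL_500 + deficiency = 28 + 1 = 29
STC = 29


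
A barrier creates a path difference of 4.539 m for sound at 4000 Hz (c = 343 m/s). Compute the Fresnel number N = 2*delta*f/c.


N = 2*delta*f/c = 2*delta/lambda, where lambda = c/f
lambda = 343 / 4000 = 0.08575 m
N = 2 * 4.539 / 0.08575 = 105.87


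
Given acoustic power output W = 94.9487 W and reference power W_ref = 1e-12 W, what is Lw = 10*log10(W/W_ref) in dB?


W / W_ref = 94.9487 / 1e-12 = 9.49487e+13
Lw = 10 * log10(9.49487e+13) = 139.77 dB


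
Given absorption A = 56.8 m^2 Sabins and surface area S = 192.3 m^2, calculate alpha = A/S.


Absorption coefficient = absorbed power / incident power
alpha = A / S = 56.8 / 192.3 = 0.29537


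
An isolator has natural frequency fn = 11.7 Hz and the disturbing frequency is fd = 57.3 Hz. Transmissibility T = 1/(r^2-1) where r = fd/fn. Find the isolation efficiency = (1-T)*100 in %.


r = 57.3 / 11.7 = 4.89744
r^2 - 1 = 4.89744^2 - 1 = 22.9849
T = 1/22.9849 = 0.0435068
Efficiency = (1 - 0.0435068)*100 = 95.649 %


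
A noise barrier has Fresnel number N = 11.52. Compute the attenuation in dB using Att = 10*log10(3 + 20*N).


3 + 20*N = 3 + 20*11.52 = 233.4
Att = 10*log10(233.4) = 23.681 dB


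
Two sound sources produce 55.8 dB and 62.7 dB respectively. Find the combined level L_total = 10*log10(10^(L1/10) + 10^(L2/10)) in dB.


10^(55.8/10) = 380189
10^(62.7/10) = 1.86209e+06
Sum = 380189 + 1.86209e+06 = 2.24228e+06
L_total = 10*log10(2.24228e+06) = 63.507 dB


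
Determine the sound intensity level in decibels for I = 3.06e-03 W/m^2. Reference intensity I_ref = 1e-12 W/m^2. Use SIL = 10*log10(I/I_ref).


I / I_ref = 3.06e-03 / 1e-12 = 3.06e+09
SIL = 10 * log10(3.06e+09) = 94.857 dB


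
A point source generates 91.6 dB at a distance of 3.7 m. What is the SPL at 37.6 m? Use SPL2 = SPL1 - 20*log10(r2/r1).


r2/r1 = 37.6/3.7 = 10.1622
Correction = 20*log10(10.1622) = 20.1398 dB
SPL2 = 91.6 - 20.1398 = 71.46 dB


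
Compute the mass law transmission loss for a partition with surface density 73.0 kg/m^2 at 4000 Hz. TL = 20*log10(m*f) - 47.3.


m * f = 73.0 * 4000 = 292000
20*log10(292000) = 109.308 dB
TL = 109.308 - 47.3 = 62.008 dB


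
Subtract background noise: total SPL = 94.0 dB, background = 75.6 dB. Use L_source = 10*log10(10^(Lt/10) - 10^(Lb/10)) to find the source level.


10^(94.0/10) = 2.51189e+09
10^(75.6/10) = 3.63078e+07
Difference = 2.51189e+09 - 3.63078e+07 = 2.47558e+09
L_source = 10*log10(2.47558e+09) = 93.937 dB


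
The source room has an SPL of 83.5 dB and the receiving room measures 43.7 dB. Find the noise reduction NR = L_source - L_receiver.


NR = L_source - L_receiver (difference between source and receiving room levels)
NR = 83.5 - 43.7 = 39.8 dB


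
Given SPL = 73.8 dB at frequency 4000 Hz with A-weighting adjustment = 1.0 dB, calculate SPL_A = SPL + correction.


A-weighting table: 4000 Hz -> 1.0 dB correction
SPL_A = SPL + correction = 73.8 + (1.0) = 74.8 dBA


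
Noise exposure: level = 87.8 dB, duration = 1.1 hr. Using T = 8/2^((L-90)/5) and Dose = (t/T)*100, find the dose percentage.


T_allowed = 8 / 2^((87.8 - 90)/5) = 10.8528 hr
Dose = 1.1 / 10.8528 * 100 = 10.136 %


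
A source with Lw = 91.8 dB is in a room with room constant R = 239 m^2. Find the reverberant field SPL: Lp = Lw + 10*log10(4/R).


4/R = 4/239 = 0.0167364
Lp = 91.8 + 10*log10(0.0167364) = 74.037 dB


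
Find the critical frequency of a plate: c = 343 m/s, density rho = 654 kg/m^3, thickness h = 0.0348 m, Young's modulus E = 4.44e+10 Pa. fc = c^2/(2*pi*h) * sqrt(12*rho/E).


12*rho/E = 12*654/4.44e+10 = 1.76757e-07
sqrt(12*rho/E) = sqrt(1.76757e-07) = 0.000420425
c^2/(2*pi*h) = 343^2/(2*pi*0.0348) = 538058
fc = 538058 * 0.000420425 = 226.21 Hz


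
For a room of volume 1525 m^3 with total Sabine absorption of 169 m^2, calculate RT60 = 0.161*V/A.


RT60 = 0.161 * 1525 / 169 = 1.4528 s


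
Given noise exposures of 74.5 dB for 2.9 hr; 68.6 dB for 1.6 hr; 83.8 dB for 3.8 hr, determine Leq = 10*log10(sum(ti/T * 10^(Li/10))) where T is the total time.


T_total = 2.9 + 1.6 + 3.8 = 8.3 hr
(2.9/8.3) * 10^(74.5/10) = 9.84736e+06
(1.6/8.3) * 10^(68.6/10) = 1.3965e+06
(3.8/8.3) * 10^(83.8/10) = 1.09826e+08
Sum = 9.84736e+06 + 1.3965e+06 + 1.09826e+08 = 1.2107e+08
Leq = 10*log10(1.2107e+08) = 80.83 dB


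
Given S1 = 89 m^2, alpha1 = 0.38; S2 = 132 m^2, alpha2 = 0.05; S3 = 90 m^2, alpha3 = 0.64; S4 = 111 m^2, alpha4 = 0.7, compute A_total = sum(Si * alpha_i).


89 * 0.38 = 33.82
132 * 0.05 = 6.6
90 * 0.64 = 57.6
111 * 0.7 = 77.7
A_total = 33.82 + 6.6 + 57.6 + 77.7 = 175.72 m^2


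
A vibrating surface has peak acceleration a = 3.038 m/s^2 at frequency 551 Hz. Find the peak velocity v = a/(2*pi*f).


omega = 2*pi*f = 2*pi*551 = 3462.04 rad/s
v = a / omega = 3.038 / 3462.04 = 0.00087752 m/s


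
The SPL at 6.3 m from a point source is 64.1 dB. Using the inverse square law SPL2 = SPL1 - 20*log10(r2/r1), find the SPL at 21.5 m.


r2/r1 = 21.5/6.3 = 3.4127
Correction = 20*log10(3.4127) = 10.662 dB
SPL2 = 64.1 - 10.662 = 53.438 dB


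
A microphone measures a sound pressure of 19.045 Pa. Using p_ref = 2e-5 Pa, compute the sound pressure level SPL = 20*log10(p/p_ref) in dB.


p / p_ref = 19.045 / 2e-5 = 952250
SPL = 20 * log10(952250) = 119.58 dB


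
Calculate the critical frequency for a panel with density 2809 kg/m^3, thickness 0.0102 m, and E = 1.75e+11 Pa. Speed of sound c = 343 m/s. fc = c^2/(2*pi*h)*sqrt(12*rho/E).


12*rho/E = 12*2809/1.75e+11 = 1.92617e-07
sqrt(12*rho/E) = sqrt(1.92617e-07) = 0.000438882
c^2/(2*pi*h) = 343^2/(2*pi*0.0102) = 1.83573e+06
fc = 1.83573e+06 * 0.000438882 = 805.67 Hz


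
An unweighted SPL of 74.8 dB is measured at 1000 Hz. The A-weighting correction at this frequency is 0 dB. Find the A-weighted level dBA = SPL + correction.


A-weighting table: 1000 Hz -> 0 dB correction
SPL_A = SPL + correction = 74.8 + (0) = 74.8 dBA


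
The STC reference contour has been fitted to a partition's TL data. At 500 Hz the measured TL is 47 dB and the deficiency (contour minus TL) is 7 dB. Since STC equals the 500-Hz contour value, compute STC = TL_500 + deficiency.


By ASTM E413, STC = value of the fitted reference contour at 500 Hz.
Contour value at 500 Hz = TL_500 + deficiency = 47 + 7 = 54
STC = 54


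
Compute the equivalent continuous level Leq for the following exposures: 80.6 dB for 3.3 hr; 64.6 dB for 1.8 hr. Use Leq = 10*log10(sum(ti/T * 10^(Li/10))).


T_total = 3.3 + 1.8 = 5.1 hr
(3.3/5.1) * 10^(80.6/10) = 7.42923e+07
(1.8/5.1) * 10^(64.6/10) = 1.01789e+06
Sum = 7.42923e+07 + 1.01789e+06 = 7.53102e+07
Leq = 10*log10(7.53102e+07) = 78.769 dB


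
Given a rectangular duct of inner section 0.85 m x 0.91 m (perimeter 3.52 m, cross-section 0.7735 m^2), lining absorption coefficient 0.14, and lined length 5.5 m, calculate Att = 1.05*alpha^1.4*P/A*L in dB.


alpha^1.4 = 0.14^1.4 = 0.0637645
Attenuation rate = 1.05 * alpha^1.4 * P / A
= 1.05 * 0.0637645 * 3.52 / 0.7735 = 0.304685 dB/m
Total Att = 0.304685 * 5.5 = 1.6758 dB


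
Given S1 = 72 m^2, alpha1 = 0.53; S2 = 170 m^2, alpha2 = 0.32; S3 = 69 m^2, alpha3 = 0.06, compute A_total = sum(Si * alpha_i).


72 * 0.53 = 38.16
170 * 0.32 = 54.4
69 * 0.06 = 4.14
A_total = 38.16 + 54.4 + 4.14 = 96.7 m^2


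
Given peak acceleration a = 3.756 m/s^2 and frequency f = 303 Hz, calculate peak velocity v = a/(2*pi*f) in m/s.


omega = 2*pi*f = 2*pi*303 = 1903.81 rad/s
v = a / omega = 3.756 / 1903.81 = 0.0019729 m/s


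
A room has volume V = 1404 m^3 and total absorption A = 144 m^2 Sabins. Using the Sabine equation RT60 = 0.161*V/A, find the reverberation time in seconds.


RT60 = 0.161 * 1404 / 144 = 1.5697 s


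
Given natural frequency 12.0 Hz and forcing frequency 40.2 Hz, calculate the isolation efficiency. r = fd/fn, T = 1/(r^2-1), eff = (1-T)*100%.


r = 40.2 / 12.0 = 3.35
r^2 - 1 = 3.35^2 - 1 = 10.2225
T = 1/10.2225 = 0.0978234
Efficiency = (1 - 0.0978234)*100 = 90.218 %


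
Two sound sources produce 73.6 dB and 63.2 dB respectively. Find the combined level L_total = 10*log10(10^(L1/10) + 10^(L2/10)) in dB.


10^(73.6/10) = 2.29087e+07
10^(63.2/10) = 2.0893e+06
Sum = 2.29087e+07 + 2.0893e+06 = 2.4998e+07
L_total = 10*log10(2.4998e+07) = 73.979 dB


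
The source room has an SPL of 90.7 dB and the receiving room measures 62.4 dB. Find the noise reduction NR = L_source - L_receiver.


NR = L_source - L_receiver (difference between source and receiving room levels)
NR = 90.7 - 62.4 = 28.3 dB


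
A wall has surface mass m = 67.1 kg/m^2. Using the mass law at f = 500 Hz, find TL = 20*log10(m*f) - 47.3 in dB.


m * f = 67.1 * 500 = 33550
20*log10(33550) = 90.5139 dB
TL = 90.5139 - 47.3 = 43.214 dB


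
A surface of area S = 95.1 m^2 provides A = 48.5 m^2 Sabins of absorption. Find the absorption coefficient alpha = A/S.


Absorption coefficient = absorbed power / incident power
alpha = A / S = 48.5 / 95.1 = 0.50999


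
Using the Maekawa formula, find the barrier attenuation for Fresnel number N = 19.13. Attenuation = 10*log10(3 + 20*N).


3 + 20*N = 3 + 20*19.13 = 385.6
Att = 10*log10(385.6) = 25.861 dB


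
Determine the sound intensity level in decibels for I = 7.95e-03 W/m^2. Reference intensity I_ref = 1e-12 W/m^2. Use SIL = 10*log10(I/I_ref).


I / I_ref = 7.95e-03 / 1e-12 = 7.95e+09
SIL = 10 * log10(7.95e+09) = 99.004 dB


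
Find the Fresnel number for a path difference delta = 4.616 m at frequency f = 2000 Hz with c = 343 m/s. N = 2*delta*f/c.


N = 2*delta*f/c = 2*delta/lambda, where lambda = c/f
lambda = 343 / 2000 = 0.1715 m
N = 2 * 4.616 / 0.1715 = 53.831


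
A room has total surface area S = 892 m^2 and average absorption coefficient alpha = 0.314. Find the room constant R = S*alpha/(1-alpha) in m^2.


R = 892 * 0.314 / (1 - 0.314) = 408.29 m^2


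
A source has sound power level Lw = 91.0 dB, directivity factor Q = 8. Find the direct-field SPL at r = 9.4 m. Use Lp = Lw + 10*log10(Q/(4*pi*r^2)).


4*pi*r^2 = 4*pi*9.4^2 = 1110.36 m^2
Q / (4*pi*r^2) = 8 / 1110.36 = 0.00720487
Lp = 91.0 + 10*log10(0.00720487) = 69.576 dB


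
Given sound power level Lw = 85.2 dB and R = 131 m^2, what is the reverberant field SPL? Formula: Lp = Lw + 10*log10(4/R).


4/R = 4/131 = 0.0305344
Lp = 85.2 + 10*log10(0.0305344) = 70.048 dB


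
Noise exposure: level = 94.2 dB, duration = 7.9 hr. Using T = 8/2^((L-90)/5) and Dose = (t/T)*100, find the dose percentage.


T_allowed = 8 / 2^((94.2 - 90)/5) = 4.46915 hr
Dose = 7.9 / 4.46915 * 100 = 176.77 %


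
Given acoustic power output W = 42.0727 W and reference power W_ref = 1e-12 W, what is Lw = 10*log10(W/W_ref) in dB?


W / W_ref = 42.0727 / 1e-12 = 4.20727e+13
Lw = 10 * log10(4.20727e+13) = 136.24 dB


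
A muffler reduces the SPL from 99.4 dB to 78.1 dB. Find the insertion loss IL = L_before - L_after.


Insertion loss = SPL without muffler - SPL with muffler
IL = 99.4 - 78.1 = 21.3 dB


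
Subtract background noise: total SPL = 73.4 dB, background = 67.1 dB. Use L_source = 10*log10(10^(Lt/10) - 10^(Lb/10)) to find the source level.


10^(73.4/10) = 2.18776e+07
10^(67.1/10) = 5.12861e+06
Difference = 2.18776e+07 - 5.12861e+06 = 1.6749e+07
L_source = 10*log10(1.6749e+07) = 72.24 dB


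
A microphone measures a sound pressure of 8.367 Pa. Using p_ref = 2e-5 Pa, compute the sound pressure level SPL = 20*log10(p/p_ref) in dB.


p / p_ref = 8.367 / 2e-5 = 418350
SPL = 20 * log10(418350) = 112.43 dB


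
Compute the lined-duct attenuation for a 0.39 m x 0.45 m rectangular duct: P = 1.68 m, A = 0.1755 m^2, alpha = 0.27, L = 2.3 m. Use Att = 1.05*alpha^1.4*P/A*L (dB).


alpha^1.4 = 0.27^1.4 = 0.159922
Attenuation rate = 1.05 * alpha^1.4 * P / A
= 1.05 * 0.159922 * 1.68 / 0.1755 = 1.60742 dB/m
Total Att = 1.60742 * 2.3 = 3.6971 dB


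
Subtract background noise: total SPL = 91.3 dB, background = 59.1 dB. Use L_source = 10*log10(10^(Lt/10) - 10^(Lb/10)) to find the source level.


10^(91.3/10) = 1.34896e+09
10^(59.1/10) = 812831
Difference = 1.34896e+09 - 812831 = 1.34815e+09
L_source = 10*log10(1.34815e+09) = 91.297 dB


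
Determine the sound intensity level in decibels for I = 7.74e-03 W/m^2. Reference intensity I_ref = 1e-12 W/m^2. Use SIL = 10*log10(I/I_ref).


I / I_ref = 7.74e-03 / 1e-12 = 7.74e+09
SIL = 10 * log10(7.74e+09) = 98.887 dB


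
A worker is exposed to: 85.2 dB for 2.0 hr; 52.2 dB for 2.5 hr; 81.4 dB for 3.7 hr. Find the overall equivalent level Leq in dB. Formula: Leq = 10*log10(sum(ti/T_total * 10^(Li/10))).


T_total = 2.0 + 2.5 + 3.7 = 8.2 hr
(2.0/8.2) * 10^(85.2/10) = 8.07637e+07
(2.5/8.2) * 10^(52.2/10) = 50597.2
(3.7/8.2) * 10^(81.4/10) = 6.22856e+07
Sum = 8.07637e+07 + 50597.2 + 6.22856e+07 = 1.431e+08
Leq = 10*log10(1.431e+08) = 81.556 dB


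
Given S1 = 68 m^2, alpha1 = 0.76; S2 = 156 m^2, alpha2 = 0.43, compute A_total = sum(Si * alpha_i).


68 * 0.76 = 51.68
156 * 0.43 = 67.08
A_total = 51.68 + 67.08 = 118.76 m^2


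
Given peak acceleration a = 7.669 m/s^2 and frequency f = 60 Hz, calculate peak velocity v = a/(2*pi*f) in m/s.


omega = 2*pi*f = 2*pi*60 = 376.991 rad/s
v = a / omega = 7.669 / 376.991 = 0.020343 m/s


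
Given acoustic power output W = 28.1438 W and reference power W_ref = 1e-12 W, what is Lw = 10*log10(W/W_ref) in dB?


W / W_ref = 28.1438 / 1e-12 = 2.81438e+13
Lw = 10 * log10(2.81438e+13) = 134.49 dB


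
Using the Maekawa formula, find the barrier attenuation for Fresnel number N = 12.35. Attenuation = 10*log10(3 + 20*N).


3 + 20*N = 3 + 20*12.35 = 250
Att = 10*log10(250) = 23.979 dB


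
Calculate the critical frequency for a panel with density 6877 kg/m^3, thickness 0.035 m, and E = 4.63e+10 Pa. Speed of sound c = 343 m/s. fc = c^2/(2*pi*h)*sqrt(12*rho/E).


12*rho/E = 12*6877/4.63e+10 = 1.78238e-06
sqrt(12*rho/E) = sqrt(1.78238e-06) = 0.00133506
c^2/(2*pi*h) = 343^2/(2*pi*0.035) = 534983
fc = 534983 * 0.00133506 = 714.23 Hz


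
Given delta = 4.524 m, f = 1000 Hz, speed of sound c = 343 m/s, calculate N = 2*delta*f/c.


N = 2*delta*f/c = 2*delta/lambda, where lambda = c/f
lambda = 343 / 1000 = 0.343 m
N = 2 * 4.524 / 0.343 = 26.379


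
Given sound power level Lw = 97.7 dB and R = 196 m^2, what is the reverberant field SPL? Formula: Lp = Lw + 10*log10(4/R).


4/R = 4/196 = 0.0204082
Lp = 97.7 + 10*log10(0.0204082) = 80.798 dB


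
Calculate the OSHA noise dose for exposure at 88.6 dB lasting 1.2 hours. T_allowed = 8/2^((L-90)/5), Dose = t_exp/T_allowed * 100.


T_allowed = 8 / 2^((88.6 - 90)/5) = 9.71356 hr
Dose = 1.2 / 9.71356 * 100 = 12.354 %


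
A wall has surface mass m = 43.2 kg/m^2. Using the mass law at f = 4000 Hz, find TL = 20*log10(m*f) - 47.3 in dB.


m * f = 43.2 * 4000 = 172800
20*log10(172800) = 104.751 dB
TL = 104.751 - 47.3 = 57.451 dB


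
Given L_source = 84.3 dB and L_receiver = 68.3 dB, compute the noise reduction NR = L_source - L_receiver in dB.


NR = L_source - L_receiver (difference between source and receiving room levels)
NR = 84.3 - 68.3 = 16 dB


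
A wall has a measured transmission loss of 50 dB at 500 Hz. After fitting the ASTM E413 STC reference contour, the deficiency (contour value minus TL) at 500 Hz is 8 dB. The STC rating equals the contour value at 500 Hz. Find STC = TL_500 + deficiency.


By ASTM E413, STC = value of the fitted reference contour at 500 Hz.
Contour value at 500 Hz = TL_500 + deficiency = 50 + 8 = 58
STC = 58


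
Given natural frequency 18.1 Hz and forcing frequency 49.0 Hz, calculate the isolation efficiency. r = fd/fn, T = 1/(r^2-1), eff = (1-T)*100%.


r = 49.0 / 18.1 = 2.70718
r^2 - 1 = 2.70718^2 - 1 = 6.32882
T = 1/6.32882 = 0.158007
Efficiency = (1 - 0.158007)*100 = 84.199 %


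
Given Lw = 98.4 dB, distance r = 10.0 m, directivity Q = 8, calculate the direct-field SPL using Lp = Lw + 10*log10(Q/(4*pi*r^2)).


4*pi*r^2 = 4*pi*10.0^2 = 1256.64 m^2
Q / (4*pi*r^2) = 8 / 1256.64 = 0.00636618
Lp = 98.4 + 10*log10(0.00636618) = 76.439 dB


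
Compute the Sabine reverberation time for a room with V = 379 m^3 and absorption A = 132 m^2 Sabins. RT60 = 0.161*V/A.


RT60 = 0.161 * 379 / 132 = 0.46227 s


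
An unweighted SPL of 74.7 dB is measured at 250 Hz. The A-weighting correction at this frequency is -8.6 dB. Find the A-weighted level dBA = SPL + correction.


A-weighting table: 250 Hz -> -8.6 dB correction
SPL_A = SPL + correction = 74.7 + (-8.6) = 66.1 dBA


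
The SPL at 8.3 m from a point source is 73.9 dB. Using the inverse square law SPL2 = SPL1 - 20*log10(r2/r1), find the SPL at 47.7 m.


r2/r1 = 47.7/8.3 = 5.74699
Correction = 20*log10(5.74699) = 15.1888 dB
SPL2 = 73.9 - 15.1888 = 58.711 dB


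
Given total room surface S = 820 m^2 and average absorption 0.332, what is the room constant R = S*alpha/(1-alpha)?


R = 820 * 0.332 / (1 - 0.332) = 407.54 m^2


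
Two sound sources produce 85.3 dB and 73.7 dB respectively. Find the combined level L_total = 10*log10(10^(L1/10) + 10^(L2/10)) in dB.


10^(85.3/10) = 3.38844e+08
10^(73.7/10) = 2.34423e+07
Sum = 3.38844e+08 + 2.34423e+07 = 3.62286e+08
L_total = 10*log10(3.62286e+08) = 85.591 dB


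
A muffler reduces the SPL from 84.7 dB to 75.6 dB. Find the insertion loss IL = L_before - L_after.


Insertion loss = SPL without muffler - SPL with muffler
IL = 84.7 - 75.6 = 9.1 dB


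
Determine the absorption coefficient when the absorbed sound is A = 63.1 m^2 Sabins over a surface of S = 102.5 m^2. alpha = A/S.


Absorption coefficient = absorbed power / incident power
alpha = A / S = 63.1 / 102.5 = 0.61561


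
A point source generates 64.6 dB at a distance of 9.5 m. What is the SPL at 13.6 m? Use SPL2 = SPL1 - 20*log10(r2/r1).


r2/r1 = 13.6/9.5 = 1.43158
Correction = 20*log10(1.43158) = 3.11631 dB
SPL2 = 64.6 - 3.11631 = 61.484 dB


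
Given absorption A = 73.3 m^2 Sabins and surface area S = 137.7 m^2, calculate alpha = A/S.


Absorption coefficient = absorbed power / incident power
alpha = A / S = 73.3 / 137.7 = 0.53232


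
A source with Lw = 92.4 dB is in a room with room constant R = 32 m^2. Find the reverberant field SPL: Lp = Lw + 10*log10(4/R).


4/R = 4/32 = 0.125
Lp = 92.4 + 10*log10(0.125) = 83.369 dB


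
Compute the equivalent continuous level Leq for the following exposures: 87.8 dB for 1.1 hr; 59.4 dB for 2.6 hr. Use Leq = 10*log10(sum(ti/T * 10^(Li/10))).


T_total = 1.1 + 2.6 = 3.7 hr
(1.1/3.7) * 10^(87.8/10) = 1.79139e+08
(2.6/3.7) * 10^(59.4/10) = 612028
Sum = 1.79139e+08 + 612028 = 1.79751e+08
Leq = 10*log10(1.79751e+08) = 82.547 dB


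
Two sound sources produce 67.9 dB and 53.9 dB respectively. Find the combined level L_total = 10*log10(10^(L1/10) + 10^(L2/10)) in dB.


10^(67.9/10) = 6.16595e+06
10^(53.9/10) = 245471
Sum = 6.16595e+06 + 245471 = 6.41142e+06
L_total = 10*log10(6.41142e+06) = 68.07 dB


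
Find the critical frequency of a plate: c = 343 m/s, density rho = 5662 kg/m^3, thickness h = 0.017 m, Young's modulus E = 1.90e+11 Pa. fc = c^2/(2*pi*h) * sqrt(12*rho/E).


12*rho/E = 12*5662/1.90e+11 = 3.576e-07
sqrt(12*rho/E) = sqrt(3.576e-07) = 0.000597997
c^2/(2*pi*h) = 343^2/(2*pi*0.017) = 1.10144e+06
fc = 1.10144e+06 * 0.000597997 = 658.66 Hz


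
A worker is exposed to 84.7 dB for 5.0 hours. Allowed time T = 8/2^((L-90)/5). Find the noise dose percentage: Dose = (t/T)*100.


T_allowed = 8 / 2^((84.7 - 90)/5) = 16.6795 hr
Dose = 5.0 / 16.6795 * 100 = 29.977 %


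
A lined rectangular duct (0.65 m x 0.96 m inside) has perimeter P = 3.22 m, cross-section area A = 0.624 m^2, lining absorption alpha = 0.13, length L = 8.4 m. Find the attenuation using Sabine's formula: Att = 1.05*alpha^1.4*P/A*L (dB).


alpha^1.4 = 0.13^1.4 = 0.0574805
Attenuation rate = 1.05 * alpha^1.4 * P / A
= 1.05 * 0.0574805 * 3.22 / 0.624 = 0.311445 dB/m
Total Att = 0.311445 * 8.4 = 2.6161 dB


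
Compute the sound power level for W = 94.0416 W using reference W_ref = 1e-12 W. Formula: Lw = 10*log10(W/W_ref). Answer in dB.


W / W_ref = 94.0416 / 1e-12 = 9.40416e+13
Lw = 10 * log10(9.40416e+13) = 139.73 dB


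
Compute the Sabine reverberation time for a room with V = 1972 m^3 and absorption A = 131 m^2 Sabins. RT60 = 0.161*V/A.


RT60 = 0.161 * 1972 / 131 = 2.4236 s


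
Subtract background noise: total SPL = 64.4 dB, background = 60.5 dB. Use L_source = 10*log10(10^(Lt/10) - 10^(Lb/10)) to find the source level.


10^(64.4/10) = 2.75423e+06
10^(60.5/10) = 1.12202e+06
Difference = 2.75423e+06 - 1.12202e+06 = 1.63221e+06
L_source = 10*log10(1.63221e+06) = 62.128 dB
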